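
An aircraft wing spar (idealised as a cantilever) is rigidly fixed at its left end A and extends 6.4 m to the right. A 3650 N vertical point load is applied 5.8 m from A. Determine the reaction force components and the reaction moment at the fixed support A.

A_x = 0, A_y = 3650 N, M_A = 21170 N·m

ΣF_x = 0: A_x = 0.
ΣF_y = 0: A_y − 3650 = 0 → A_y = 3650 N.
ΣM about A: M_A − 3650·5.8 = 0 → M_A = 21170 N·m.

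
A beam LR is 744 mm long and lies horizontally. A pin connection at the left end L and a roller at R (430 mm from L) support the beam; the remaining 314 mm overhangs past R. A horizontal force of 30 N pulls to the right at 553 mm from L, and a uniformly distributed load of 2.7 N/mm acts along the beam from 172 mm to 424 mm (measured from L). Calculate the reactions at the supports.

Resultant of the distributed load: 2.7 × 252 = 680.4 N at 298 mm from L.
Moments about L: R_y·430 − (2.7·252)·298 = 0 → R_y = 202759.2/430 = 471.533 ≈ 471.5 N.
ΣF_y = 0: L_y + 471.533 − 2.7·252 = 0 → L_y = 208.9 N.
ΣF_x = 0: L_x + 30 = 0 → L_x = -30.00 N.

L_x = -30.00 N, L_y = 208.9 N, R_y = 471.5 N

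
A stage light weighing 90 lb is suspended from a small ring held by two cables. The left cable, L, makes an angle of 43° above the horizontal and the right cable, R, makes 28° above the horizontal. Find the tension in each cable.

ΣF_x = 0: −T_L·cos43° + T_R·cos28° = 0 → T_R = 0.828309·T_L.
ΣF_y = 0: T_L·sin43° + T_R·sin28° = 90.
Substitute: T_L·(0.681998 + 0.828309·0.469472) = 90 → T_L = 84.0441 ≈ 84.04 lb.
Then T_R = 0.828309 × 84.0441 = 69.61 lb.

T_L = 84.04 lb, T_R = 69.61 lb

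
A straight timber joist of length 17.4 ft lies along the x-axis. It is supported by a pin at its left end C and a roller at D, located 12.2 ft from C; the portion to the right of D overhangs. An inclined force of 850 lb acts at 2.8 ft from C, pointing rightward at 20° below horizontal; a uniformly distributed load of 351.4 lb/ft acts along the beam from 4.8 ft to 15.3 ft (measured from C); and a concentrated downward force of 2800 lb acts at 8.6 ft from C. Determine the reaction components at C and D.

C_x = -798.7 lb, C_y = 1700 lb, D_y = 5080 lb

Resultant of the distributed load: 351.4 × 10.5 = 3689.7 lb at 10.05 ft from C.
Moments about C: D_y·12.2 − 850·sin20°·2.8 − (351.4·10.5)·10.05 − 2800·8.6 = 0 → D_y = 61975.5/12.2 = 5079.96 ≈ 5080 lb.
ΣF_y = 0: C_y + 5079.96 − 850·sin20° − 351.4·10.5 − 2800 = 0 → C_y = 1700 lb.
ΣF_x = 0: C_x + 850·cos20° = 0 → C_x = -798.7 lb.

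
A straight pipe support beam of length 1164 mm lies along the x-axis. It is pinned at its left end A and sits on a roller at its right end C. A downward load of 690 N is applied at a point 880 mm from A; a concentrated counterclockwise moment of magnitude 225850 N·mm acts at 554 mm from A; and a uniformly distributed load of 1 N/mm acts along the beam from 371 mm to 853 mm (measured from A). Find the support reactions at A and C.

Resultant of the distributed load: 1 × 482 = 482 N at 612 mm from A.
Moments about A: C_y·1164 − 690·880 + 225850 − (1·482)·612 = 0 → C_y = 676334/1164 = 581.043 ≈ 581.0 N.
ΣF_y = 0: A_y + 581.043 − 690 − 1·482 = 0 → A_y = 591.0 N.
ΣF_x = 0: no horizontal applied forces, so A_x = 0.

A_x = 0, A_y = 591.0 N, C_y = 581.0 N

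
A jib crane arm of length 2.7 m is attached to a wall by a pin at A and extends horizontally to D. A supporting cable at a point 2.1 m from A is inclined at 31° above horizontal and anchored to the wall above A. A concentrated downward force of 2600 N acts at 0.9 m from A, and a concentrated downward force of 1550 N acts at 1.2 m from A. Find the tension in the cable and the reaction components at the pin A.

T = 3883 N, A_x = 3329 N, A_y = 2150 N

ΣM about A: T·sin31°·2.1 − 2600·0.9 − 1550·1.2 = 0 → T = 4200/(2.1·0.515038) = 3883.21 ≈ 3883 N.
ΣF_x = 0: A_x − T·cos31° = 0 → A_x = 3883.21 × 0.857167 = 3329 N.
ΣF_y = 0: A_y + T·sin31° − 2600 − 1550 = 0 → A_y = 4150 − 3883.21 × 0.515038 = 2150 N.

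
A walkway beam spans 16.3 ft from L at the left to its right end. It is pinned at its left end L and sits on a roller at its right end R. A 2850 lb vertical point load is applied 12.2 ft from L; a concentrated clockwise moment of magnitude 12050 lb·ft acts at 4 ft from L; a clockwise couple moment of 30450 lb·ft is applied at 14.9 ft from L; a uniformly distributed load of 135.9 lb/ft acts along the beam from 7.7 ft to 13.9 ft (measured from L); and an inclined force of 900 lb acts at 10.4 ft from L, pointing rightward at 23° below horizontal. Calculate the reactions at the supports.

Resultant of the distributed load: 135.9 × 6.2 = 842.58 lb at 10.8 ft from L.
Taking moments about L: R_y·16.3 − 2850·12.2 − 12050 − 30450 − (135.9·6.2)·10.8 − 900·sin23°·10.4 = 0 → R_y = 90027.1/16.3 = 5523.13 ≈ 5523 lb.
ΣF_y = 0: L_y + 5523.13 − 2850 − 135.9·6.2 − 900·sin23° = 0 → L_y = -1479 lb.
ΣF_x = 0: L_x + 900·cos23° = 0 → L_x = -828.5 lb.

L_x = -828.5 lb, L_y = -1479 lb, R_y = 5523 lb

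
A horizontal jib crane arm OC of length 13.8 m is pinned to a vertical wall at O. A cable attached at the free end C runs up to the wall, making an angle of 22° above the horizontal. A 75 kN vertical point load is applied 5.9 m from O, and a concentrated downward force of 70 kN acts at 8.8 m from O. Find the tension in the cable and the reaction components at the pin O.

ΣM about O: T·sin22°·13.8 − 75·5.9 − 70·8.8 = 0 → T = 1058.5/(13.8·0.374607) = 204.756 ≈ 204.8 kN.
ΣF_x = 0: O_x − T·cos22° = 0 → O_x = 204.756 × 0.927184 = 189.8 kN.
ΣF_y = 0: O_y + T·sin22° − 75 − 70 = 0 → O_y = 145 − 204.756 × 0.374607 = 68.30 kN.

T = 204.8 kN, O_x = 189.8 kN, O_y = 68.30 kN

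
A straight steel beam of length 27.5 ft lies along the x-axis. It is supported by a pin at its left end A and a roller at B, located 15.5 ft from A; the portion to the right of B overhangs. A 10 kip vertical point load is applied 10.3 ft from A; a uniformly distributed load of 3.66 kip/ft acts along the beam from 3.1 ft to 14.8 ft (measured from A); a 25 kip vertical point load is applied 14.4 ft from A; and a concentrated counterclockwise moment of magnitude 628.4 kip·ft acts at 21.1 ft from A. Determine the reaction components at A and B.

A_x = 0, A_y = 63.77 kip, B_y = 14.06 kip

Resultant of the distributed load: 3.66 × 11.7 = 42.822 kip at 8.95 ft from A.
Taking moments about A: B_y·15.5 − 10·10.3 − (3.66·11.7)·8.95 − 25·14.4 + 628.4 = 0 → B_y = 217.8569/15.5 = 14.0553 ≈ 14.06 kip.
ΣF_y = 0: A_y + 14.0553 − 10 − 3.66·11.7 − 25 = 0 → A_y = 63.77 kip.
ΣF_x = 0: no horizontal applied forces, so A_x = 0.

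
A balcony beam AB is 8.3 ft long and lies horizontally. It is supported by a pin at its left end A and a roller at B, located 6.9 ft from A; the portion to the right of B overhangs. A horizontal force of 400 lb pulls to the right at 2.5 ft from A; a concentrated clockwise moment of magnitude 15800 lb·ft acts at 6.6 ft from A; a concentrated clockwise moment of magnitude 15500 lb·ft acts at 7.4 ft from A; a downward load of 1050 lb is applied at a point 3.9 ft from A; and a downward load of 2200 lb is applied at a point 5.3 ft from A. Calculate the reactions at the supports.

A_x = -400.0 lb, A_y = -3570 lb, B_y = 6820 lb

ΣM about A: B_y·6.9 − 15800 − 15500 − 1050·3.9 − 2200·5.3 = 0 → B_y = 47055/6.9 = 6819.57 ≈ 6820 lb.
ΣF_y = 0: A_y + 6819.57 − 1050 − 2200 = 0 → A_y = -3570 lb.
ΣF_x = 0: A_x + 400 = 0 → A_x = -400.0 lb.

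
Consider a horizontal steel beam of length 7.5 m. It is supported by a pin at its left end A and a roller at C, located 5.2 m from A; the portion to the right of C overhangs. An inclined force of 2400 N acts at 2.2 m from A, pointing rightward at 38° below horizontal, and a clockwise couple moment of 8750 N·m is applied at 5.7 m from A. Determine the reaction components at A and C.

Moments about A: C_y·5.2 − 2400·sin38°·2.2 − 8750 = 0 → C_y = 12000.7/5.2 = 2307.83 ≈ 2308 N.
ΣF_y = 0: A_y + 2307.83 − 2400·sin38° = 0 → A_y = -830.2 N.
ΣF_x = 0: A_x + 2400·cos38° = 0 → A_x = -1891 N.

A_x = -1891 N, A_y = -830.2 N, C_y = 2308 N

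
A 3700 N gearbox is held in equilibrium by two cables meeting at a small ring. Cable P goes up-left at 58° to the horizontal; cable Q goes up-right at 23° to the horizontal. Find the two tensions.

T_P = 3448 N, T_Q = 1985 N

ΣF_x = 0: −T_P·cos58° + T_Q·cos23° = 0 → T_Q = 0.575683·T_P.
ΣF_y = 0: T_P·sin58° + T_Q·sin23° = 3700.
Substitute: T_P·(0.848048 + 0.575683·0.390731) = 3700 → T_P = 3448.32 ≈ 3448 N.
Then T_Q = 0.575683 × 3448.32 = 1985 N.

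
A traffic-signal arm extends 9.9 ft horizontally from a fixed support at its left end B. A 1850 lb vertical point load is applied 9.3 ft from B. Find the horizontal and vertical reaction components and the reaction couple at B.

ΣF_x = 0: B_x = 0.
ΣF_y = 0: B_y − 1850 = 0 → B_y = 1850 lb.
ΣM about B: M_B − 1850·9.3 = 0 → M_B = 17200 lb·ft.

B_x = 0, B_y = 1850 lb, M_B = 17200 lb·ft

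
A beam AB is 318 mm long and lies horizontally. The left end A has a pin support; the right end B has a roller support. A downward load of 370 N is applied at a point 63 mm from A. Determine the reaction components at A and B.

A_x = 0, A_y = 296.7 N, B_y = 73.30 N

ΣM about A: B_y·318 − 370·63 = 0 → B_y = 23310/318 = 73.3019 ≈ 73.30 N.
ΣF_y = 0: A_y + 73.3019 − 370 = 0 → A_y = 296.7 N.
ΣF_x = 0: no horizontal applied forces, so A_x = 0.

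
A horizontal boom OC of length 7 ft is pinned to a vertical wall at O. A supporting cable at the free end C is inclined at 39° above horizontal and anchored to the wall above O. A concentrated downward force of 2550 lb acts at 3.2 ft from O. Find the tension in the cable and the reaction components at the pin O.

T = 1852 lb, O_x = 1440 lb, O_y = 1384 lb

ΣM about O: T·sin39°·7 − 2550·3.2 = 0 → T = 8160/(7·0.62932) = 1852.34 ≈ 1852 lb.
ΣF_x = 0: O_x − T·cos39° = 0 → O_x = 1852.34 × 0.777146 = 1440 lb.
ΣF_y = 0: O_y + T·sin39° − 2550 = 0 → O_y = 2550 − 1852.34 × 0.62932 = 1384 lb.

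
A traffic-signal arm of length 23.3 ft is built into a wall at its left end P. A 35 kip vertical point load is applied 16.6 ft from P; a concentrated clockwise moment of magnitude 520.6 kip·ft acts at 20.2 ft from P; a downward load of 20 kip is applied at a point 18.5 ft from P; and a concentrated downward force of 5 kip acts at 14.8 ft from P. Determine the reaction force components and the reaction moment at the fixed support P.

P_x = 0, P_y = 60.00 kip, M_P = 1546 kip·ft

ΣF_x = 0: P_x = 0.
ΣF_y = 0: P_y − 35 − 20 − 5 = 0 → P_y = 60.00 kip.
ΣM about P: M_P − 35·16.6 − 520.6 − 20·18.5 − 5·14.8 = 0 → M_P = 1546 kip·ft.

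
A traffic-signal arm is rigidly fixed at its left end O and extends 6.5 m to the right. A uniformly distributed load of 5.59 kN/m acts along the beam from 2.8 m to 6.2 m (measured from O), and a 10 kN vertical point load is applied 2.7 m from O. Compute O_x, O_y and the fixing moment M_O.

O_x = 0, O_y = 29.01 kN, M_O = 112.5 kN·m

Resultant of the distributed load: 5.59 × 3.4 = 19.006 kN at 4.5 m from O.
ΣF_x = 0: O_x = 0.
ΣF_y = 0: O_y − 5.59·3.4 − 10 = 0 → O_y = 29.01 kN.
ΣM about O: M_O − (5.59·3.4)·4.5 − 10·2.7 = 0 → M_O = 112.5 kN·m.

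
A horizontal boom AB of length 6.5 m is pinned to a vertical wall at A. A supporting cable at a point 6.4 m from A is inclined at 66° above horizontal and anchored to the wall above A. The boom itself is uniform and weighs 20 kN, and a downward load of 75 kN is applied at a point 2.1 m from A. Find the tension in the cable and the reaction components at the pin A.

ΣM about A: T·sin66°·6.4 − 20·3.25 − 75·2.1 = 0 → T = 222.5/(6.4·0.913545) = 38.0557 ≈ 38.06 kN.
ΣF_x = 0: A_x − T·cos66° = 0 → A_x = 38.0557 × 0.406737 = 15.48 kN.
ΣF_y = 0: A_y + T·sin66° − 20 − 75 = 0 → A_y = 95 − 38.0557 × 0.913545 = 60.23 kN.

T = 38.06 kN, A_x = 15.48 kN, A_y = 60.23 kN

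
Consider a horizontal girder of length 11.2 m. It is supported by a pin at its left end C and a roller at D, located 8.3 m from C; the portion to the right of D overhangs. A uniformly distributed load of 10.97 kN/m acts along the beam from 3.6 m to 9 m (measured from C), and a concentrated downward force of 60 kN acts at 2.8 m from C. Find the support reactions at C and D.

Resultant of the distributed load: 10.97 × 5.4 = 59.238 kN at 6.3 m from C.
ΣM about C: D_y·8.3 − (10.97·5.4)·6.3 − 60·2.8 = 0 → D_y = 541.1994/8.3 = 65.2047 ≈ 65.20 kN.
ΣF_y = 0: C_y + 65.2047 − 10.97·5.4 − 60 = 0 → C_y = 54.03 kN.
ΣF_x = 0: no horizontal applied forces, so C_x = 0.

C_x = 0, C_y = 54.03 kN, D_y = 65.20 kN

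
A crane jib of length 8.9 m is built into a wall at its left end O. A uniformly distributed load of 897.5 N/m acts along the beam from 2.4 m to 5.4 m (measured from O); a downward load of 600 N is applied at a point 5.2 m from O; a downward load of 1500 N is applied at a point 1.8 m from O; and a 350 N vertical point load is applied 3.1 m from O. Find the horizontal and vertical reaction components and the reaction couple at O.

Resultant of the distributed load: 897.5 × 3 = 2692.5 N at 3.9 m from O.
ΣF_x = 0: O_x = 0.
ΣF_y = 0: O_y − 897.5·3 − 600 − 1500 − 350 = 0 → O_y = 5142 N.
ΣM about O: M_O − (897.5·3)·3.9 − 600·5.2 − 1500·1.8 − 350·3.1 = 0 → M_O = 17410 N·m.

O_x = 0, O_y = 5142 N, M_O = 17410 N·m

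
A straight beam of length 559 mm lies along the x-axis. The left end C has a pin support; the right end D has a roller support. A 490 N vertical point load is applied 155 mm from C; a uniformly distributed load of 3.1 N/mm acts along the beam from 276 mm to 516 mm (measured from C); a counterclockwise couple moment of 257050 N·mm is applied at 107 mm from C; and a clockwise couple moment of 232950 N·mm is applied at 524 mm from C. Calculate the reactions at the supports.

C_x = 0, C_y = 614.2 N, D_y = 619.8 N

Resultant of the distributed load: 3.1 × 240 = 744 N at 396 mm from C.
Taking moments about C: D_y·559 − 490·155 − (3.1·240)·396 + 257050 − 232950 = 0 → D_y = 346474/559 = 619.81 ≈ 619.8 N.
ΣF_y = 0: C_y + 619.81 − 490 − 3.1·240 = 0 → C_y = 614.2 N.
ΣF_x = 0: no horizontal applied forces, so C_x = 0.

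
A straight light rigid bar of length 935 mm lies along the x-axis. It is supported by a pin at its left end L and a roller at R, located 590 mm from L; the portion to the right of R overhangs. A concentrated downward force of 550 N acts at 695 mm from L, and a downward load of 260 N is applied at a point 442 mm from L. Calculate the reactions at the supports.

L_x = 0, L_y = -32.66 N, R_y = 842.7 N

Moments about L: R_y·590 − 550·695 − 260·442 = 0 → R_y = 497170/590 = 842.661 ≈ 842.7 N.
ΣF_y = 0: L_y + 842.661 − 550 − 260 = 0 → L_y = -32.66 N.
ΣF_x = 0: no horizontal applied forces, so L_x = 0.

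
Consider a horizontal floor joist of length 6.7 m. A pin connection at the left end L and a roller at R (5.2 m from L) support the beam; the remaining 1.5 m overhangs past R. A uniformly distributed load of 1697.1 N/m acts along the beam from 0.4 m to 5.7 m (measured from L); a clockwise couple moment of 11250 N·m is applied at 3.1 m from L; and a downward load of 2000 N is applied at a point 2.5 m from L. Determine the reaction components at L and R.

L_x = 0, L_y = 2594 N, R_y = 8401 N

Resultant of the distributed load: 1697.1 × 5.3 = 8994.63 N at 3.05 m from L.
Moments about L: R_y·5.2 − (1697.1·5.3)·3.05 − 11250 − 2000·2.5 = 0 → R_y = 43683.6215/5.2 = 8400.7 ≈ 8401 N.
ΣF_y = 0: L_y + 8400.7 − 1697.1·5.3 − 2000 = 0 → L_y = 2594 N.
ΣF_x = 0: no horizontal applied forces, so L_x = 0.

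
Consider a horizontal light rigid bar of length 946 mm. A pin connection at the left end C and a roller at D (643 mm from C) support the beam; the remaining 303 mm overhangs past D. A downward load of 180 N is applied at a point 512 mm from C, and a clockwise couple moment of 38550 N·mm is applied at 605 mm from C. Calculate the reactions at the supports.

C_x = 0, C_y = -23.28 N, D_y = 203.3 N

Moments about C: D_y·643 − 180·512 − 38550 = 0 → D_y = 130710/643 = 203.281 ≈ 203.3 N.
ΣF_y = 0: C_y + 203.281 − 180 = 0 → C_y = -23.28 N.
ΣF_x = 0: no horizontal applied forces, so C_x = 0.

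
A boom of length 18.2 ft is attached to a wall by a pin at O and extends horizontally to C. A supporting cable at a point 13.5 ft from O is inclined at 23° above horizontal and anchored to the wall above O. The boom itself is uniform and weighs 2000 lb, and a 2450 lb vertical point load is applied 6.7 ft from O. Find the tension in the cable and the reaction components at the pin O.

ΣM about O: T·sin23°·13.5 − 2000·9.1 − 2450·6.7 = 0 → T = 34615/(13.5·0.390731) = 6562.25 ≈ 6562 lb.
ΣF_x = 0: O_x − T·cos23° = 0 → O_x = 6562.25 × 0.920505 = 6041 lb.
ΣF_y = 0: O_y + T·sin23° − 2000 − 2450 = 0 → O_y = 4450 − 6562.25 × 0.390731 = 1886 lb.

T = 6562 lb, O_x = 6041 lb, O_y = 1886 lb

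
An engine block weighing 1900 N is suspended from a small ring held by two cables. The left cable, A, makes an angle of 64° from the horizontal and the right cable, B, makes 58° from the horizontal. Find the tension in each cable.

ΣF_x = 0: −T_A·cos64° + T_B·cos58° = 0 → T_B = 0.827241·T_A.
ΣF_y = 0: T_A·sin64° + T_B·sin58° = 1900.
Substitute: T_A·(0.898794 + 0.827241·0.848048) = 1900 → T_A = 1187.25 ≈ 1187 N.
Then T_B = 0.827241 × 1187.25 = 982.1 N.

T_A = 1187 N, T_B = 982.1 N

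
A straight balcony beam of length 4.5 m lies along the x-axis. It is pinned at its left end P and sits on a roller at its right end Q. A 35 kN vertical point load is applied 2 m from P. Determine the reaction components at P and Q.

P_x = 0, P_y = 19.44 kN, Q_y = 15.56 kN

ΣM about P: Q_y·4.5 − 35·2 = 0 → Q_y = 70/4.5 = 15.5556 ≈ 15.56 kN.
ΣF_y = 0: P_y + 15.5556 − 35 = 0 → P_y = 19.44 kN.
ΣF_x = 0: no horizontal applied forces, so P_x = 0.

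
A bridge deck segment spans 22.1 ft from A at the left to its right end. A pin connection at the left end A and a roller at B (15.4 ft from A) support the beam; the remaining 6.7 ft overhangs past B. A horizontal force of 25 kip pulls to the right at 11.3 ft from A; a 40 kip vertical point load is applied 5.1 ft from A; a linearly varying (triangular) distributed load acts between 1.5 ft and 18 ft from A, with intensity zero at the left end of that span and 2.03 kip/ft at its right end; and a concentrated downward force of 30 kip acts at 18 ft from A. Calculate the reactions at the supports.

Resultant of the triangular load: ½ × 2.03 × 16.5 = 16.7475 kip, acting at 12.5 ft from A (one-third of the span from the peak).
Taking moments about A: B_y·15.4 − 40·5.1 − (½·2.03·16.5)·12.5 − 30·18 = 0 → B_y = 953.34375/15.4 = 61.9054 ≈ 61.91 kip.
ΣF_y = 0: A_y + 61.9054 − 40 − ½·2.03·16.5 − 30 = 0 → A_y = 24.84 kip.
ΣF_x = 0: A_x + 25 = 0 → A_x = -25.00 kip.

A_x = -25.00 kip, A_y = 24.84 kip, B_y = 61.91 kip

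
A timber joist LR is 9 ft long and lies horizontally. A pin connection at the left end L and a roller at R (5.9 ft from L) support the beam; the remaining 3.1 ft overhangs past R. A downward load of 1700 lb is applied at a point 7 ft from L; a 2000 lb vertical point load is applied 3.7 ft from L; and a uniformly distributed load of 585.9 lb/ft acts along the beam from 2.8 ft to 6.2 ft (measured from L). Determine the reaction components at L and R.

L_x = 0, L_y = 901.5 lb, R_y = 4791 lb

Resultant of the distributed load: 585.9 × 3.4 = 1992.06 lb at 4.5 ft from L.
Moments about L: R_y·5.9 − 1700·7 − 2000·3.7 − (585.9·3.4)·4.5 = 0 → R_y = 28264.27/5.9 = 4790.55 ≈ 4791 lb.
ΣF_y = 0: L_y + 4790.55 − 1700 − 2000 − 585.9·3.4 = 0 → L_y = 901.5 lb.
ΣF_x = 0: no horizontal applied forces, so L_x = 0.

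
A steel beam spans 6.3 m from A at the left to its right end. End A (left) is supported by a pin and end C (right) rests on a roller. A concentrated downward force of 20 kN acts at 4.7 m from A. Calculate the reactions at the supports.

A_x = 0, A_y = 5.079 kN, C_y = 14.92 kN

Taking moments about A: C_y·6.3 − 20·4.7 = 0 → C_y = 94/6.3 = 14.9206 ≈ 14.92 kN.
ΣF_y = 0: A_y + 14.9206 − 20 = 0 → A_y = 5.079 kN.
ΣF_x = 0: no horizontal applied forces, so A_x = 0.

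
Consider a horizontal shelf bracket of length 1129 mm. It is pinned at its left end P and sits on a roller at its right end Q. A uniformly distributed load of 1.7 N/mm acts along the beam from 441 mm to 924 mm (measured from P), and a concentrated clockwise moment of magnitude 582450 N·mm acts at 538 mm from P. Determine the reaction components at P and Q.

P_x = 0, P_y = -191.2 N, Q_y = 1012 N

Resultant of the distributed load: 1.7 × 483 = 821.1 N at 682.5 mm from P.
ΣM about P: Q_y·1129 − (1.7·483)·682.5 − 582450 = 0 → Q_y = 1142850.75/1129 = 1012.27 ≈ 1012 N.
ΣF_y = 0: P_y + 1012.27 − 1.7·483 = 0 → P_y = -191.2 N.
ΣF_x = 0: no horizontal applied forces, so P_x = 0.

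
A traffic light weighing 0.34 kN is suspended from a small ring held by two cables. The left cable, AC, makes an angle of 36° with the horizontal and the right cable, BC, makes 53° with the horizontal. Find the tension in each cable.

ΣF_x = 0: −T_AC·cos36° + T_BC·cos53° = 0 → T_BC = 1.3443·T_AC.
ΣF_y = 0: T_AC·sin36° + T_BC·sin53° = 0.34.
Substitute: T_AC·(0.587785 + 1.3443·0.798636) = 0.34 → T_AC = 0.204648 ≈ 0.2046 kN.
Then T_BC = 1.3443 × 0.204648 = 0.2751 kN.

T_AC = 0.2046 kN, T_BC = 0.2751 kN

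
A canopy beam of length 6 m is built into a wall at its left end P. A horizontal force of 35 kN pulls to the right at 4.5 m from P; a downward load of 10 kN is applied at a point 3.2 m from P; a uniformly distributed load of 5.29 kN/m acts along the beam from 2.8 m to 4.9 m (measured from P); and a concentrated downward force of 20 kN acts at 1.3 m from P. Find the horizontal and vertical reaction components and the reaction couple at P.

Resultant of the distributed load: 5.29 × 2.1 = 11.109 kN at 3.85 m from P.
ΣF_x = 0: P_x + 35 = 0 → P_x = -35.00 kN.
ΣF_y = 0: P_y − 10 − 5.29·2.1 − 20 = 0 → P_y = 41.11 kN.
ΣM about P: M_P − 10·3.2 − (5.29·2.1)·3.85 − 20·1.3 = 0 → M_P = 100.8 kN·m.

P_x = -35.00 kN, P_y = 41.11 kN, M_P = 100.8 kN·m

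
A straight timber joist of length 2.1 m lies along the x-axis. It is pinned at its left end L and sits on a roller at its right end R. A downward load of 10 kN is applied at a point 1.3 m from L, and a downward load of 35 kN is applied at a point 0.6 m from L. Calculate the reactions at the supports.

Moments about L: R_y·2.1 − 10·1.3 − 35·0.6 = 0 → R_y = 34/2.1 = 16.1905 ≈ 16.19 kN.
ΣF_y = 0: L_y + 16.1905 − 10 − 35 = 0 → L_y = 28.81 kN.
ΣF_x = 0: no horizontal applied forces, so L_x = 0.

L_x = 0, L_y = 28.81 kN, R_y = 16.19 kN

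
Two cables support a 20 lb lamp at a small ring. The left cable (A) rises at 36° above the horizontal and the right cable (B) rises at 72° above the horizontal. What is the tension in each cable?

T_A = 6.498 lb, T_B = 17.01 lb

ΣF_x = 0: −T_A·cos36° + T_B·cos72° = 0 → T_B = 2.61803·T_A.
ΣF_y = 0: T_A·sin36° + T_B·sin72° = 20.
Substitute: T_A·(0.587785 + 2.61803·0.951057) = 20 → T_A = 6.4984 ≈ 6.498 lb.
Then T_B = 2.61803 × 6.4984 = 17.01 lb.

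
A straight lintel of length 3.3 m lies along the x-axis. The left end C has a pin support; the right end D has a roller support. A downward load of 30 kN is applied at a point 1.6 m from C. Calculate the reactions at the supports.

C_x = 0, C_y = 15.45 kN, D_y = 14.55 kN

Taking moments about C: D_y·3.3 − 30·1.6 = 0 → D_y = 48/3.3 = 14.5455 ≈ 14.55 kN.
ΣF_y = 0: C_y + 14.5455 − 30 = 0 → C_y = 15.45 kN.
ΣF_x = 0: no horizontal applied forces, so C_x = 0.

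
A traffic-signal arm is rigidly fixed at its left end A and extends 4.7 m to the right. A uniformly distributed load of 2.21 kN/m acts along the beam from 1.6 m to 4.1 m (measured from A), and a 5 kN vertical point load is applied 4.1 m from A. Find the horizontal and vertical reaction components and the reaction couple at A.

A_x = 0, A_y = 10.52 kN, M_A = 36.25 kN·m

Resultant of the distributed load: 2.21 × 2.5 = 5.525 kN at 2.85 m from A.
ΣF_x = 0: A_x = 0.
ΣF_y = 0: A_y − 2.21·2.5 − 5 = 0 → A_y = 10.52 kN.
ΣM about A: M_A − (2.21·2.5)·2.85 − 5·4.1 = 0 → M_A = 36.25 kN·m.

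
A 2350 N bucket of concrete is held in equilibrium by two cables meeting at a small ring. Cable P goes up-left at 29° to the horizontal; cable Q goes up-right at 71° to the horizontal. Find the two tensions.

ΣF_x = 0: −T_P·cos29° + T_Q·cos71° = 0 → T_Q = 2.68644·T_P.
ΣF_y = 0: T_P·sin29° + T_Q·sin71° = 2350.
Substitute: T_P·(0.48481 + 2.68644·0.945519) = 2350 → T_P = 776.888 ≈ 776.9 N.
Then T_Q = 2.68644 × 776.888 = 2087 N.

T_P = 776.9 N, T_Q = 2087 N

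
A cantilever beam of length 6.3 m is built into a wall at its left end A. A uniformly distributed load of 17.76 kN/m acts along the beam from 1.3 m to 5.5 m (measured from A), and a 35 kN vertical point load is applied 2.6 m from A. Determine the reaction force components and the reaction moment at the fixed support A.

A_x = 0, A_y = 109.6 kN, M_A = 344.6 kN·m

Resultant of the distributed load: 17.76 × 4.2 = 74.592 kN at 3.4 m from A.
ΣF_x = 0: A_x = 0.
ΣF_y = 0: A_y − 17.76·4.2 − 35 = 0 → A_y = 109.6 kN.
ΣM about A: M_A − (17.76·4.2)·3.4 − 35·2.6 = 0 → M_A = 344.6 kN·m.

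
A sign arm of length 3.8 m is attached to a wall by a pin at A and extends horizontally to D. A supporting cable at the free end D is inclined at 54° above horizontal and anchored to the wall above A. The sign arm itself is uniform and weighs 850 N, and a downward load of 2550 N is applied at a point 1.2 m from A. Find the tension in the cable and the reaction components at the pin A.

ΣM about A: T·sin54°·3.8 − 850·1.9 − 2550·1.2 = 0 → T = 4675/(3.8·0.809017) = 1520.69 ≈ 1521 N.
ΣF_x = 0: A_x − T·cos54° = 0 → A_x = 1520.69 × 0.587785 = 893.8 N.
ΣF_y = 0: A_y + T·sin54° − 850 − 2550 = 0 → A_y = 3400 − 1520.69 × 0.809017 = 2170 N.

T = 1521 N, A_x = 893.8 N, A_y = 2170 N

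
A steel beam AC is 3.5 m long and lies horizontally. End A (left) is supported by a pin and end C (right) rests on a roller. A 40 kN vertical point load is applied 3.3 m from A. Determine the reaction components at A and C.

Moments about A: C_y·3.5 − 40·3.3 = 0 → C_y = 132/3.5 = 37.7143 ≈ 37.71 kN.
ΣF_y = 0: A_y + 37.7143 − 40 = 0 → A_y = 2.286 kN.
ΣF_x = 0: no horizontal applied forces, so A_x = 0.

A_x = 0, A_y = 2.286 kN, C_y = 37.71 kN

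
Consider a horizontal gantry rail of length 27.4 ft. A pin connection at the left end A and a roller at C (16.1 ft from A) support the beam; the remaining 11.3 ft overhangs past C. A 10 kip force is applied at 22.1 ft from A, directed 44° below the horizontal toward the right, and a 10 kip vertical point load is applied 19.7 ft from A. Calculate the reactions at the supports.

Taking moments about A: C_y·16.1 − 10·sin44°·22.1 − 10·19.7 = 0 → C_y = 350.519/16.1 = 21.7714 ≈ 21.77 kip.
ΣF_y = 0: A_y + 21.7714 − 10·sin44° − 10 = 0 → A_y = -4.825 kip.
ΣF_x = 0: A_x + 10·cos44° = 0 → A_x = -7.193 kip.

A_x = -7.193 kip, A_y = -4.825 kip, C_y = 21.77 kip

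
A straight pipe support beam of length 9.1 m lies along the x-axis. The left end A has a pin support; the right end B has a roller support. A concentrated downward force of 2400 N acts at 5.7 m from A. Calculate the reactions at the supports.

A_x = 0, A_y = 896.7 N, B_y = 1503 N

Taking moments about A: B_y·9.1 − 2400·5.7 = 0 → B_y = 13680/9.1 = 1503.3 ≈ 1503 N.
ΣF_y = 0: A_y + 1503.3 − 2400 = 0 → A_y = 896.7 N.
ΣF_x = 0: no horizontal applied forces, so A_x = 0.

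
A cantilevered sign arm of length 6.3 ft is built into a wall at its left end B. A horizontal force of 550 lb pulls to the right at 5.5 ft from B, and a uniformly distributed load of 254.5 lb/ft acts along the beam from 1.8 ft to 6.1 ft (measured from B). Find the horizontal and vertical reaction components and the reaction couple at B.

Resultant of the distributed load: 254.5 × 4.3 = 1094.35 lb at 3.95 ft from B.
ΣF_x = 0: B_x + 550 = 0 → B_x = -550.0 lb.
ΣF_y = 0: B_y − 254.5·4.3 = 0 → B_y = 1094 lb.
ΣM about B: M_B − (254.5·4.3)·3.95 = 0 → M_B = 4323 lb·ft.

B_x = -550.0 lb, B_y = 1094 lb, M_B = 4323 lb·ft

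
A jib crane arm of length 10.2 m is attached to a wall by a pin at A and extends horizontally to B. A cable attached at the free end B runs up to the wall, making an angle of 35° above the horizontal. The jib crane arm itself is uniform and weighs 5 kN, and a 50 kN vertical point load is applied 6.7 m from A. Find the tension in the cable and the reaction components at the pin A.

ΣM about A: T·sin35°·10.2 − 5·5.1 − 50·6.7 = 0 → T = 360.5/(10.2·0.573576) = 61.6189 ≈ 61.62 kN.
ΣF_x = 0: A_x − T·cos35° = 0 → A_x = 61.6189 × 0.819152 = 50.48 kN.
ΣF_y = 0: A_y + T·sin35° − 5 − 50 = 0 → A_y = 55 − 61.6189 × 0.573576 = 19.66 kN.

T = 61.62 kN, A_x = 50.48 kN, A_y = 19.66 kN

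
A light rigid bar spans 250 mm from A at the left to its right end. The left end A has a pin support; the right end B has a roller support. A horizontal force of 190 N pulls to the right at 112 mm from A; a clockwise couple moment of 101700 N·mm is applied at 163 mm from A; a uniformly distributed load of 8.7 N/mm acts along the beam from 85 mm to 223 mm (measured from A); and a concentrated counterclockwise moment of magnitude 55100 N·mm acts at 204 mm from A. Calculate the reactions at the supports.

A_x = -190.0 N, A_y = 274.6 N, B_y = 926.0 N

Resultant of the distributed load: 8.7 × 138 = 1200.6 N at 154 mm from A.
ΣM about A: B_y·250 − 101700 − (8.7·138)·154 + 55100 = 0 → B_y = 231492.4/250 = 925.97 ≈ 926.0 N.
ΣF_y = 0: A_y + 925.97 − 8.7·138 = 0 → A_y = 274.6 N.
ΣF_x = 0: A_x + 190 = 0 → A_x = -190.0 N.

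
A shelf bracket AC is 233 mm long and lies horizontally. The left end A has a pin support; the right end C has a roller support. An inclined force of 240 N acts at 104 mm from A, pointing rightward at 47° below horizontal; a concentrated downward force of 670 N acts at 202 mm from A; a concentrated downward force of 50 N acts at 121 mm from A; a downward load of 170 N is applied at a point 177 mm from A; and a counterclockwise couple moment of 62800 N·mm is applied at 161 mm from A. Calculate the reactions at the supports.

A_x = -163.7 N, A_y = 520.7 N, C_y = 544.8 N

Moments about A: C_y·233 − 240·sin47°·104 − 670·202 − 50·121 − 170·177 + 62800 = 0 → C_y = 126935/233 = 544.785 ≈ 544.8 N.
ΣF_y = 0: A_y + 544.785 − 240·sin47° − 670 − 50 − 170 = 0 → A_y = 520.7 N.
ΣF_x = 0: A_x + 240·cos47° = 0 → A_x = -163.7 N.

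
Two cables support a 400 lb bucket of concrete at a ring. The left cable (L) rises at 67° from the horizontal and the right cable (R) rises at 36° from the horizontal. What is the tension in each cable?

T_L = 332.1 lb, T_R = 160.4 lb

ΣF_x = 0: −T_L·cos67° + T_R·cos36° = 0 → T_R = 0.48297·T_L.
ΣF_y = 0: T_L·sin67° + T_R·sin36° = 400.
Substitute: T_L·(0.920505 + 0.48297·0.587785) = 400 → T_L = 332.119 ≈ 332.1 lb.
Then T_R = 0.48297 × 332.119 = 160.4 lb.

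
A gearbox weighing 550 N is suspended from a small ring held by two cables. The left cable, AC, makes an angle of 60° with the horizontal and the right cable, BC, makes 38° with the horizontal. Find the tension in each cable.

T_AC = 437.7 N, T_BC = 277.7 N

ΣF_x = 0: −T_AC·cos60° + T_BC·cos38° = 0 → T_BC = 0.634509·T_AC.
ΣF_y = 0: T_AC·sin60° + T_BC·sin38° = 550.
Substitute: T_AC·(0.866025 + 0.634509·0.615661) = 550 → T_AC = 437.666 ≈ 437.7 N.
Then T_BC = 0.634509 × 437.666 = 277.7 N.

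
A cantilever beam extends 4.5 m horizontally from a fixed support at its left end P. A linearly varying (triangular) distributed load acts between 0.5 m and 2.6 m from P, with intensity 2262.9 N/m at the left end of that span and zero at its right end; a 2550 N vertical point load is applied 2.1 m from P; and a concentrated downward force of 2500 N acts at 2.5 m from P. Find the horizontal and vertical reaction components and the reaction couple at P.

P_x = 0, P_y = 7426 N, M_P = 14460 N·m

Resultant of the triangular load: ½ × 2262.9 × 2.1 = 2376.045 N, acting at 1.2 m from P (one-third of the span from the peak).
ΣF_x = 0: P_x = 0.
ΣF_y = 0: P_y − ½·2262.9·2.1 − 2550 − 2500 = 0 → P_y = 7426 N.
ΣM about P: M_P − (½·2262.9·2.1)·1.2 − 2550·2.1 − 2500·2.5 = 0 → M_P = 14460 N·m.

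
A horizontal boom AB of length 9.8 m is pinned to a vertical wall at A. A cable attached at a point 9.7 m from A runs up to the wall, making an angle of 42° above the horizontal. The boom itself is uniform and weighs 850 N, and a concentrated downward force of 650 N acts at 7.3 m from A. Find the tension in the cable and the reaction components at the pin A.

ΣM about A: T·sin42°·9.7 − 850·4.9 − 650·7.3 = 0 → T = 8910/(9.7·0.669131) = 1372.76 ≈ 1373 N.
ΣF_x = 0: A_x − T·cos42° = 0 → A_x = 1372.76 × 0.743145 = 1020 N.
ΣF_y = 0: A_y + T·sin42° − 850 − 650 = 0 → A_y = 1500 − 1372.76 × 0.669131 = 581.4 N.

T = 1373 N, A_x = 1020 N, A_y = 581.4 N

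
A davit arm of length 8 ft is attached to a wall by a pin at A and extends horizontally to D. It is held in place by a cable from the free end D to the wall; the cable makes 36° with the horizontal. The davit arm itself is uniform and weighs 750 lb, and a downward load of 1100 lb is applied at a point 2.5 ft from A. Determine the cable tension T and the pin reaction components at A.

ΣM about A: T·sin36°·8 − 750·4 − 1100·2.5 = 0 → T = 5750/(8·0.587785) = 1222.81 ≈ 1223 lb.
ΣF_x = 0: A_x − T·cos36° = 0 → A_x = 1222.81 × 0.809017 = 989.3 lb.
ΣF_y = 0: A_y + T·sin36° − 750 − 1100 = 0 → A_y = 1850 − 1222.81 × 0.587785 = 1131 lb.

T = 1223 lb, A_x = 989.3 lb, A_y = 1131 lb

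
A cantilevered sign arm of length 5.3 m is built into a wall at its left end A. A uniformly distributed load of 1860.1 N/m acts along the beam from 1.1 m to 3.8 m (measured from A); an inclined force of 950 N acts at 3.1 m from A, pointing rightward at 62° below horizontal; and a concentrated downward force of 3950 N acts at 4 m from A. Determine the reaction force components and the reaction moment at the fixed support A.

A_x = -446.0 N, A_y = 9811 N, M_A = 30700 N·m

Resultant of the distributed load: 1860.1 × 2.7 = 5022.27 N at 2.45 m from A.
ΣF_x = 0: A_x + 950·cos62° = 0 → A_x = -446.0 N.
ΣF_y = 0: A_y − 1860.1·2.7 − 950·sin62° − 3950 = 0 → A_y = 9811 N.
ΣM about A: M_A − (1860.1·2.7)·2.45 − 950·sin62°·3.1 − 3950·4 = 0 → M_A = 30700 N·m.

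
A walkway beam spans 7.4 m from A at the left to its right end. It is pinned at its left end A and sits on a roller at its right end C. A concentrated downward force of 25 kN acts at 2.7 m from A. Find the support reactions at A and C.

Moments about A: C_y·7.4 − 25·2.7 = 0 → C_y = 67.5/7.4 = 9.12162 ≈ 9.122 kN.
ΣF_y = 0: A_y + 9.12162 − 25 = 0 → A_y = 15.88 kN.
ΣF_x = 0: no horizontal applied forces, so A_x = 0.

A_x = 0, A_y = 15.88 kN, C_y = 9.122 kN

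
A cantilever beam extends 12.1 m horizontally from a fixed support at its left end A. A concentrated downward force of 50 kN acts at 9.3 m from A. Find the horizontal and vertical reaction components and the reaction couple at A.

A_x = 0, A_y = 50.00 kN, M_A = 465.0 kN·m

ΣF_x = 0: A_x = 0.
ΣF_y = 0: A_y − 50 = 0 → A_y = 50.00 kN.
ΣM about A: M_A − 50·9.3 = 0 → M_A = 465.0 kN·m.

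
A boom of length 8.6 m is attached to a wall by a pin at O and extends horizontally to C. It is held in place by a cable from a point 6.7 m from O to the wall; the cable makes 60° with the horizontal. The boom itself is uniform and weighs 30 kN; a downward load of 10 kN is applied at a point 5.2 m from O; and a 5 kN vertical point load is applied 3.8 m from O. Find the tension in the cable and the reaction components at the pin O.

ΣM about O: T·sin60°·6.7 − 30·4.3 − 10·5.2 − 5·3.8 = 0 → T = 200/(6.7·0.866025) = 34.4687 ≈ 34.47 kN.
ΣF_x = 0: O_x − T·cos60° = 0 → O_x = 34.4687 × 0.5 = 17.23 kN.
ΣF_y = 0: O_y + T·sin60° − 30 − 10 − 5 = 0 → O_y = 45 − 34.4687 × 0.866025 = 15.15 kN.

T = 34.47 kN, O_x = 17.23 kN, O_y = 15.15 kN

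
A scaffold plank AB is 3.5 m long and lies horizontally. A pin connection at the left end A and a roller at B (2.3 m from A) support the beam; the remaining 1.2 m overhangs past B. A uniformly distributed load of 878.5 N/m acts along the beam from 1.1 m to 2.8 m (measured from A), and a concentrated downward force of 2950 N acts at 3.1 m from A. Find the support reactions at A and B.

Resultant of the distributed load: 878.5 × 1.7 = 1493.45 N at 1.95 m from A.
Taking moments about A: B_y·2.3 − (878.5·1.7)·1.95 − 2950·3.1 = 0 → B_y = 12057.2275/2.3 = 5242.27 ≈ 5242 N.
ΣF_y = 0: A_y + 5242.27 − 878.5·1.7 − 2950 = 0 → A_y = -798.8 N.
ΣF_x = 0: no horizontal applied forces, so A_x = 0.

A_x = 0, A_y = -798.8 N, B_y = 5242 N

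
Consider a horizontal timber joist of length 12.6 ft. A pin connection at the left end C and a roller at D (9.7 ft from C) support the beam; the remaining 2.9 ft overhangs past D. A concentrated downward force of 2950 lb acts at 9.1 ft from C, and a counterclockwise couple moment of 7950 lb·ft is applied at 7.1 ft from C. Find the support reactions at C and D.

C_x = 0, C_y = 1002 lb, D_y = 1948 lb

ΣM about C: D_y·9.7 − 2950·9.1 + 7950 = 0 → D_y = 18895/9.7 = 1947.94 ≈ 1948 lb.
ΣF_y = 0: C_y + 1947.94 − 2950 = 0 → C_y = 1002 lb.
ΣF_x = 0: no horizontal applied forces, so C_x = 0.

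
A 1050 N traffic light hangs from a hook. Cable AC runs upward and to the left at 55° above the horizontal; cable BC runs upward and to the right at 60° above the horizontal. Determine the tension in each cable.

ΣF_x = 0: −T_AC·cos55° + T_BC·cos60° = 0 → T_BC = 1.14715·T_AC.
ΣF_y = 0: T_AC·sin55° + T_BC·sin60° = 1050.
Substitute: T_AC·(0.819152 + 1.14715·0.866025) = 1050 → T_AC = 579.274 ≈ 579.3 N.
Then T_BC = 1.14715 × 579.274 = 664.5 N.

T_AC = 579.3 N, T_BC = 664.5 N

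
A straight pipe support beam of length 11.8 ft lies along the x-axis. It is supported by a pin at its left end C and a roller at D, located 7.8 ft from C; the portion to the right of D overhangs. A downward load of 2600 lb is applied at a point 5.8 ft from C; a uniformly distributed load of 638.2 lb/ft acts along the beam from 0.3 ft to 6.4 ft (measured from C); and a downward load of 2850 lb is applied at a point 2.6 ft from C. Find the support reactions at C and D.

Resultant of the distributed load: 638.2 × 6.1 = 3893.02 lb at 3.35 ft from C.
Taking moments about C: D_y·7.8 − 2600·5.8 − (638.2·6.1)·3.35 − 2850·2.6 = 0 → D_y = 35531.617/7.8 = 4555.34 ≈ 4555 lb.
ΣF_y = 0: C_y + 4555.34 − 2600 − 638.2·6.1 − 2850 = 0 → C_y = 4788 lb.
ΣF_x = 0: no horizontal applied forces, so C_x = 0.

C_x = 0, C_y = 4788 lb, D_y = 4555 lb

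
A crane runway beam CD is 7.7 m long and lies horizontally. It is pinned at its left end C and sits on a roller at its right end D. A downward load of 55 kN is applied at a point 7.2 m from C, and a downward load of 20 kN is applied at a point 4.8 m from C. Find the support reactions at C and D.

C_x = 0, C_y = 11.10 kN, D_y = 63.90 kN

ΣM about C: D_y·7.7 − 55·7.2 − 20·4.8 = 0 → D_y = 492/7.7 = 63.8961 ≈ 63.90 kN.
ΣF_y = 0: C_y + 63.8961 − 55 − 20 = 0 → C_y = 11.10 kN.
ΣF_x = 0: no horizontal applied forces, so C_x = 0.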